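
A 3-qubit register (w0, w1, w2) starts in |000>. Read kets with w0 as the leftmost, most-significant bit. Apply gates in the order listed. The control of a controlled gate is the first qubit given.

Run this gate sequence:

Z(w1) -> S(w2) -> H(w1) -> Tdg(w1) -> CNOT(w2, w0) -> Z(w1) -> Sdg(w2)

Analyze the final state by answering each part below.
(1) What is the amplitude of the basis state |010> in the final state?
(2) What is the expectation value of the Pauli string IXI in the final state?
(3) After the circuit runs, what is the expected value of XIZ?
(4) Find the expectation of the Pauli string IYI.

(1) |010> carries amplitude sqrt(2)*exp(3*I*pi/4)/2 in the final state.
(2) In the final state, IXI has expectation -sqrt(2)/2.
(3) In the final state, XIZ has expectation 0.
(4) In the final state, IYI has expectation sqrt(2)/2.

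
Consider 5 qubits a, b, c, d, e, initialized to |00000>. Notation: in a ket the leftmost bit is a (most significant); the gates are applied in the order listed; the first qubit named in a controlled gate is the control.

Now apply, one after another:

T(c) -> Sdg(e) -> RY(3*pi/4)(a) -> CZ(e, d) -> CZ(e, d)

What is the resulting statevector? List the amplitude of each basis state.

The final amplitudes are sqrt(2 - sqrt(2))/2 on |00000>, sqrt(sqrt(2) + 2)/2 on |10000>, and 0 on every other basis state. Key observation: gates 4-5 undo each other exactly, leaving only the rest of the circuit to track.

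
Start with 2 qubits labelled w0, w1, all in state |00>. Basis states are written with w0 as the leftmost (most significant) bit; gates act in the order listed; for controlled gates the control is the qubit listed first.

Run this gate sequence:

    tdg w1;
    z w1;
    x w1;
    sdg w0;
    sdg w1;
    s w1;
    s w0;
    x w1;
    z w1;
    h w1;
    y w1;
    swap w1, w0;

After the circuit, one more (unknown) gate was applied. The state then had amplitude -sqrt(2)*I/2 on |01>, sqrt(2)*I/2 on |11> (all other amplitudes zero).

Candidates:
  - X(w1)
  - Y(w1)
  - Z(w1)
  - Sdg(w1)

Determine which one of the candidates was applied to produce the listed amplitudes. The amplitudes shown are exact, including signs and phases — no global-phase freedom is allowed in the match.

The applied gate was X(w1). Key observation: steps 2-9 multiply out to the identity, so the circuit reduces to the remaining gates.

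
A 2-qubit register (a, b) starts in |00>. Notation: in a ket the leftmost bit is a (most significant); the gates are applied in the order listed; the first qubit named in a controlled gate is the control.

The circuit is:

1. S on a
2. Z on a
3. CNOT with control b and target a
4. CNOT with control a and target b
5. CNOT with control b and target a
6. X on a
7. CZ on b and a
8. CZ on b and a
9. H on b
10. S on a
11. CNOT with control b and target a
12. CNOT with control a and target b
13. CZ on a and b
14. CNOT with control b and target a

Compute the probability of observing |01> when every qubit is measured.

The probability of measuring |01> is 1/2.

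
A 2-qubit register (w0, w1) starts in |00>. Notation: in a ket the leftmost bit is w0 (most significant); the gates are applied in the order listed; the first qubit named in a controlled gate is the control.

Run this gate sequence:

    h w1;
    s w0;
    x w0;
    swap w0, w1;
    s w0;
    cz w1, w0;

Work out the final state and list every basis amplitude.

The resulting statevector has amplitude 0 on |00>, sqrt(2)/2 on |01>, 0 on |10>, -sqrt(2)*I/2 on |11>.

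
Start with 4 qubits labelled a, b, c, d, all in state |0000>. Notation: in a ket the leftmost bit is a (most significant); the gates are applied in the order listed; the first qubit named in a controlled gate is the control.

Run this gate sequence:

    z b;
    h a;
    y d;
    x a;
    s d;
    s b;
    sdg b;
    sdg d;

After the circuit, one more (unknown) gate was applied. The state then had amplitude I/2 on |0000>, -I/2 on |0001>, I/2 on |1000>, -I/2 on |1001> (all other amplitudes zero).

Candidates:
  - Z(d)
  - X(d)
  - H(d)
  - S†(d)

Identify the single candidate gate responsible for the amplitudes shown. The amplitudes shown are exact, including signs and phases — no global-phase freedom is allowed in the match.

The unique candidate consistent with the amplitudes is H(d). Key observation: gates 5-8 undo each other exactly, leaving only the rest of the circuit to track.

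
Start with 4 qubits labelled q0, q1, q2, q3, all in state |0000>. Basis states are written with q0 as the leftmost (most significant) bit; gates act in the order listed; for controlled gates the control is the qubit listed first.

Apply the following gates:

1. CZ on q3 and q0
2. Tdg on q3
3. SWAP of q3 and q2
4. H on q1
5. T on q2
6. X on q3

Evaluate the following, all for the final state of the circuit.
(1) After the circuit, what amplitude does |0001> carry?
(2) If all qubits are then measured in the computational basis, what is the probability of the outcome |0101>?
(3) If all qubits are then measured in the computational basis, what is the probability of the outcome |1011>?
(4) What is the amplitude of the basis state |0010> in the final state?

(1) The amplitude on |0001> is sqrt(2)/2.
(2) Outcome |0101> occurs with probability 1/2.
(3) Outcome |1011> occurs with probability 0.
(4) The amplitude on |0010> is 0.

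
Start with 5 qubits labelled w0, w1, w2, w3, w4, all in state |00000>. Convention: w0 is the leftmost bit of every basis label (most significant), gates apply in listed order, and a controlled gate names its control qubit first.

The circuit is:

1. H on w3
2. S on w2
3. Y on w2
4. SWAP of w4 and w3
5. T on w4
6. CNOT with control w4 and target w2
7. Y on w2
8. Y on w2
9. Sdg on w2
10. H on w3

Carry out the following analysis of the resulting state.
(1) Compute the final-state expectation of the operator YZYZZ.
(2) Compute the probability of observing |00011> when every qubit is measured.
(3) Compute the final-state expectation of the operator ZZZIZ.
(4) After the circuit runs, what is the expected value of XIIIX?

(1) The observable YZYZZ averages to 0.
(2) A full measurement returns |00011> with probability 1/4.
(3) The observable ZZZIZ averages to -1.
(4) The observable XIIIX averages to 0.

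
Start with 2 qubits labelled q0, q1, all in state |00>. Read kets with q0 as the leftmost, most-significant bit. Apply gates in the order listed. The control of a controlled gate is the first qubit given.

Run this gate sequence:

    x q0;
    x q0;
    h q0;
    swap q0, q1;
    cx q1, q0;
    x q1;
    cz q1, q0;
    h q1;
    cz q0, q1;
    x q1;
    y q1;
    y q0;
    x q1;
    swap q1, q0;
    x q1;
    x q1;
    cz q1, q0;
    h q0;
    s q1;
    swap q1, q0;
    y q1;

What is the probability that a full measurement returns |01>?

A full measurement returns |01> with probability 1/2.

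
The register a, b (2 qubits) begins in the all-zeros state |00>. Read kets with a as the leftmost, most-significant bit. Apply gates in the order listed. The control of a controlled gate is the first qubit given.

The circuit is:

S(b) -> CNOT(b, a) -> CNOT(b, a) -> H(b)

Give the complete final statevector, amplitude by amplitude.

After the circuit, the state carries amplitude sqrt(2)/2 on |00>, sqrt(2)/2 on |01>, 0 on |10>, 0 on |11>. Key observation: steps 2-3 multiply out to the identity, so the circuit reduces to the remaining gates.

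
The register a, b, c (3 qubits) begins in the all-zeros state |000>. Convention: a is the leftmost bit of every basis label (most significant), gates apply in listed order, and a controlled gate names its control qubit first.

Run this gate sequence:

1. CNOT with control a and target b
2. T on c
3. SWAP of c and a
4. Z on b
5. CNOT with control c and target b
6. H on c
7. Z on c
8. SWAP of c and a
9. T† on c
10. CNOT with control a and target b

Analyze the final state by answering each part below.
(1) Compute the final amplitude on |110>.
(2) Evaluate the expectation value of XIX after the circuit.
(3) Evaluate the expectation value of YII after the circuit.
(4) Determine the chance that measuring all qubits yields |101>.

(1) The final state's coefficient on |110> equals -sqrt(2)/2.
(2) In the final state, XIX has expectation 0.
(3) The expectation value of YII is 0.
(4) Outcome |101> occurs with probability 0.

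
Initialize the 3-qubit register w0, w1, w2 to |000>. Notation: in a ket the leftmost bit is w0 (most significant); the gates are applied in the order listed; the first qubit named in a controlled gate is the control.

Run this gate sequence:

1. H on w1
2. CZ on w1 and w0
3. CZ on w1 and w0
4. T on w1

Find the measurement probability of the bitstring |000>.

The probability of measuring |000> is 1/2.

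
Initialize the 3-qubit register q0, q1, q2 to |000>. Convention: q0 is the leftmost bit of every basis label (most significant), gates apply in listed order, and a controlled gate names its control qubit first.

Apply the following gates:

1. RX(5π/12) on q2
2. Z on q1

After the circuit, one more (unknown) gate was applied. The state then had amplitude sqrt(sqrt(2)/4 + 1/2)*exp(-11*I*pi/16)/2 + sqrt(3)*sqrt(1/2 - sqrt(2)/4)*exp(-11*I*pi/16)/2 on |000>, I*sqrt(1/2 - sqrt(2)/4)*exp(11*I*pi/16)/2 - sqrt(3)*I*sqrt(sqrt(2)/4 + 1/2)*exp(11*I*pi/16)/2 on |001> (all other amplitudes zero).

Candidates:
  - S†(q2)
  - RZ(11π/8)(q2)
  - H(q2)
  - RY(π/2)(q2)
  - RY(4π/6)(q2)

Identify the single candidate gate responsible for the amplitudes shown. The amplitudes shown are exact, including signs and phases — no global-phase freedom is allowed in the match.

The applied gate was RZ(11π/8)(q2).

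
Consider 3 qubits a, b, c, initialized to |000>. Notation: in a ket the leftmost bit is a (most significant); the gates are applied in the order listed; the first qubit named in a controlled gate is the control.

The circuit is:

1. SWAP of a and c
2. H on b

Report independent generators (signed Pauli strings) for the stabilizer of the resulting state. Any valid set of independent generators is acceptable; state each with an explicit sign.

One valid set of independent stabilizer generators is +IXI, +ZII, +IIZ (any independent generating set of the same group is equally correct).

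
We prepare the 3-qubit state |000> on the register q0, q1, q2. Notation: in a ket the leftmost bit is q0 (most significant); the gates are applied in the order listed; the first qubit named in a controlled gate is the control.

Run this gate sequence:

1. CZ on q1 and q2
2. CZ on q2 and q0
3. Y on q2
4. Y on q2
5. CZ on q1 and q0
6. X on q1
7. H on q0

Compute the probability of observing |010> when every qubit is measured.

A full measurement returns |010> with probability 1/2.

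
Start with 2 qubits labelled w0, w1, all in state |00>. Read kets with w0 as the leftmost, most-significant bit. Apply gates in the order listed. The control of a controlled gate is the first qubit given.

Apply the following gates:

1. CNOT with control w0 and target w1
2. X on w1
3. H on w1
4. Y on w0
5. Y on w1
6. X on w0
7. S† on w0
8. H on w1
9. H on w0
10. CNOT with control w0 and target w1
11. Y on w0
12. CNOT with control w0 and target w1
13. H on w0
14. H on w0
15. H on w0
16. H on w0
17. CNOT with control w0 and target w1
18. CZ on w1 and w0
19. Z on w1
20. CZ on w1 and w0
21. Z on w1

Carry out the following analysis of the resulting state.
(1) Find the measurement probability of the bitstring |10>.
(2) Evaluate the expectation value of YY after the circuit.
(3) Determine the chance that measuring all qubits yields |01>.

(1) Outcome |10> occurs with probability 1/2. Key observation: the block from step 12 through step 17 cancels to the identity and can be dropped.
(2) The expectation value of YY is -1.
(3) Outcome |01> occurs with probability 1/2.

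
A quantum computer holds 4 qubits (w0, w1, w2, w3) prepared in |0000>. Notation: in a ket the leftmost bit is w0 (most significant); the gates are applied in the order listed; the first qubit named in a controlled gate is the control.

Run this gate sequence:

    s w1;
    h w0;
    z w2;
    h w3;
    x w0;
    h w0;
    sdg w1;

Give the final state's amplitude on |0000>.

The final state's coefficient on |0000> equals sqrt(2)/2.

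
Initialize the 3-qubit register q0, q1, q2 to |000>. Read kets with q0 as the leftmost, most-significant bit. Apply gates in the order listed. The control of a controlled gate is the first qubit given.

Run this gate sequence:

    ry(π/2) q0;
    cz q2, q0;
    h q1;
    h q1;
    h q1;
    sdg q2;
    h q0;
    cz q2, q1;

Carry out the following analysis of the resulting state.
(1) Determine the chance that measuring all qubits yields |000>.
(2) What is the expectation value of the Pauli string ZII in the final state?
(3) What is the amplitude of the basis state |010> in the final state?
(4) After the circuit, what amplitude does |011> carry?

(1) The probability of measuring |000> is 1/2.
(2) The expectation value of ZII is 1.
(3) |010> carries amplitude sqrt(2)/2 in the final state.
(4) |011> carries amplitude 0 in the final state.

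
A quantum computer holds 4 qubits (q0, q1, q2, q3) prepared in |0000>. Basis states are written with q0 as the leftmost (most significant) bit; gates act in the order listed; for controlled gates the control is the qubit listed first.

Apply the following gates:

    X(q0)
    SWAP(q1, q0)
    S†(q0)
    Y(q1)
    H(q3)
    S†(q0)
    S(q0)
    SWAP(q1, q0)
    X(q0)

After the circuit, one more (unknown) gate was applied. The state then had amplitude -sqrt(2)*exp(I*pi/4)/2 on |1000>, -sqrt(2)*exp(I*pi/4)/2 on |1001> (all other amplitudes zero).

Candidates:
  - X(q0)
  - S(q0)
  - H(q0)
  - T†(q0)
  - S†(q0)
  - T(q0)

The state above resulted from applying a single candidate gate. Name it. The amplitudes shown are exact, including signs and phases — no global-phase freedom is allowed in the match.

The unique candidate consistent with the amplitudes is T†(q0).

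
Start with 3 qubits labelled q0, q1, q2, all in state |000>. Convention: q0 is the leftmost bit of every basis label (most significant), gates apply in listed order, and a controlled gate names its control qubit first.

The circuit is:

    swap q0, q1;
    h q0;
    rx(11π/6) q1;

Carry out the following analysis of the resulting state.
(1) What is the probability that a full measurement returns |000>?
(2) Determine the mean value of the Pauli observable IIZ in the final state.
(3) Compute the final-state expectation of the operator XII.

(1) A full measurement returns |000> with probability sqrt(3)/8 + 1/4.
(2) The observable IIZ averages to 1.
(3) In the final state, XII has expectation 1.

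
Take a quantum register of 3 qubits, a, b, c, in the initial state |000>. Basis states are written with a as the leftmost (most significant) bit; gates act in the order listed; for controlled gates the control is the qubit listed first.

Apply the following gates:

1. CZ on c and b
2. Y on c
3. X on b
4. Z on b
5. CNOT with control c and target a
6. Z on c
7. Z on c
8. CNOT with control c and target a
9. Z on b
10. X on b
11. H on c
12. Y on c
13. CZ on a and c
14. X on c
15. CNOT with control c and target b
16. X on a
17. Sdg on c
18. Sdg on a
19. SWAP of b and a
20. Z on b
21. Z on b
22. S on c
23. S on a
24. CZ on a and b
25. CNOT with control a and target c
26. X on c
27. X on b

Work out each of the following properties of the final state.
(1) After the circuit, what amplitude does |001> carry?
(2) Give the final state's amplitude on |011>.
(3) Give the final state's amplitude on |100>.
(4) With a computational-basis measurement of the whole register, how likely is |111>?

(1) |001> carries amplitude sqrt(2)*I/2 in the final state. Key observation: gates 3-10 undo each other exactly, leaving only the rest of the circuit to track.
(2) The amplitude on |011> is 0.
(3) |100> carries amplitude 0 in the final state.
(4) Outcome |111> occurs with probability 0.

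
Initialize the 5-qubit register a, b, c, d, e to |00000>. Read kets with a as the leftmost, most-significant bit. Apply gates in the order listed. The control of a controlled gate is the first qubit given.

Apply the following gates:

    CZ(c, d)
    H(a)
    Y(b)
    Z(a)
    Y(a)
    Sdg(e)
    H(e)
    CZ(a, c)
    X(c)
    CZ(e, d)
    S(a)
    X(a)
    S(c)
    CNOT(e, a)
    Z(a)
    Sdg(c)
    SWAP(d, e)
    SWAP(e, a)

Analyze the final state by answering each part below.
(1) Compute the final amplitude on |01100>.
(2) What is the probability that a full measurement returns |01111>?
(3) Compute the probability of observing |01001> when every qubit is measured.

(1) |01100> carries amplitude -I/2 in the final state.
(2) Outcome |01111> occurs with probability 1/4.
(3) A full measurement returns |01001> with probability 0.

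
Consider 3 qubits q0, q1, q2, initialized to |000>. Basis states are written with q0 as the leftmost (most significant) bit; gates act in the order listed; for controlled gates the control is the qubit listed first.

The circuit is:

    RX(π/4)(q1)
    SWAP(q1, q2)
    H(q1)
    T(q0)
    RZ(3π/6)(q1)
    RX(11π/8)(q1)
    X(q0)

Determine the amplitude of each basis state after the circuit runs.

The resulting statevector has amplitude 0 on |000>, 0 on |001>, 0 on |010>, 0 on |011>, -sqrt(2)*I*sqrt(sqrt(2)/4 + 1/2)*exp(I*pi/4)*sin(5*pi/16)/2 - sqrt(2)*sqrt(sqrt(2)/4 + 1/2)*exp(-I*pi/4)*cos(5*pi/16)/2 on |100>, -sqrt(2)*sqrt(1/2 - sqrt(2)/4)*exp(I*pi/4)*sin(5*pi/16)/2 + sqrt(2)*I*sqrt(1/2 - sqrt(2)/4)*exp(-I*pi/4)*cos(5*pi/16)/2 on |101>, -sqrt(2)*I*sqrt(sqrt(2)/4 + 1/2)*exp(-I*pi/4)*sin(5*pi/16)/2 - sqrt(2)*sqrt(sqrt(2)/4 + 1/2)*exp(I*pi/4)*cos(5*pi/16)/2 on |110>, sqrt(2)*I*sqrt(1/2 - sqrt(2)/4)*exp(I*pi/4)*cos(5*pi/16)/2 - sqrt(2)*sqrt(1/2 - sqrt(2)/4)*exp(-I*pi/4)*sin(5*pi/16)/2 on |111>.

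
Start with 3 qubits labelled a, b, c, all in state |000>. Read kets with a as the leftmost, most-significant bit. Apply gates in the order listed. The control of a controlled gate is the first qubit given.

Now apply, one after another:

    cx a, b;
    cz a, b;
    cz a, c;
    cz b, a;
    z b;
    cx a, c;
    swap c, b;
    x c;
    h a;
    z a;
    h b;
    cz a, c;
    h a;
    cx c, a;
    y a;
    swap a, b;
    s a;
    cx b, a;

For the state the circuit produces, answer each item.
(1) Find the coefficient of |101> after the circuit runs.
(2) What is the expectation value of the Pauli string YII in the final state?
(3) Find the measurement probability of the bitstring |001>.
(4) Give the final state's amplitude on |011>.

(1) The final state's coefficient on |101> equals sqrt(2)/2.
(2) In the final state, YII has expectation 1.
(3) The probability of measuring |001> is 1/2.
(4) The final state's coefficient on |011> equals 0.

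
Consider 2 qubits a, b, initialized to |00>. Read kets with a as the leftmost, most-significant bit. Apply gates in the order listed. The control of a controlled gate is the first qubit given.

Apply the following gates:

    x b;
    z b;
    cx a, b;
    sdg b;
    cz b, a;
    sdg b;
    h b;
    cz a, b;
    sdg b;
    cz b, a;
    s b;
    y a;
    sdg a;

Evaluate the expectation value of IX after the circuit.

The expectation value of IX is -1.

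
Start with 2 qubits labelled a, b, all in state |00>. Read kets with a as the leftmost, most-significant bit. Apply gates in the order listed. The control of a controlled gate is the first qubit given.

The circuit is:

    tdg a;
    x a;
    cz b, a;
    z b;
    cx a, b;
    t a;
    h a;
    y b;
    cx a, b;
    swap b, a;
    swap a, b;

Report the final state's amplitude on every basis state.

The resulting statevector has amplitude -sqrt(2)*exp(3*I*pi/4)/2 on |00>, 0 on |01>, 0 on |10>, sqrt(2)*exp(3*I*pi/4)/2 on |11>.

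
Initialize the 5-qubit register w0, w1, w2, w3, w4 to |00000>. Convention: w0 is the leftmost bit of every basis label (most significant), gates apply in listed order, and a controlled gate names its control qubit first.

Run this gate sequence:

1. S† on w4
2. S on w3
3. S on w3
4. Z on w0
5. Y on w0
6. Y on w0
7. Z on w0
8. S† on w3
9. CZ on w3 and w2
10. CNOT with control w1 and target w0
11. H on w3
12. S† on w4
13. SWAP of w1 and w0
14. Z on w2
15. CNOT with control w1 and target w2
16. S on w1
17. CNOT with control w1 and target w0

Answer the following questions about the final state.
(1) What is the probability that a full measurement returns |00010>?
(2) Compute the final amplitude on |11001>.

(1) Outcome |00010> occurs with probability 1/2. Key observation: the block from step 3 through step 8 cancels to the identity and can be dropped.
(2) |11001> carries amplitude 0 in the final state.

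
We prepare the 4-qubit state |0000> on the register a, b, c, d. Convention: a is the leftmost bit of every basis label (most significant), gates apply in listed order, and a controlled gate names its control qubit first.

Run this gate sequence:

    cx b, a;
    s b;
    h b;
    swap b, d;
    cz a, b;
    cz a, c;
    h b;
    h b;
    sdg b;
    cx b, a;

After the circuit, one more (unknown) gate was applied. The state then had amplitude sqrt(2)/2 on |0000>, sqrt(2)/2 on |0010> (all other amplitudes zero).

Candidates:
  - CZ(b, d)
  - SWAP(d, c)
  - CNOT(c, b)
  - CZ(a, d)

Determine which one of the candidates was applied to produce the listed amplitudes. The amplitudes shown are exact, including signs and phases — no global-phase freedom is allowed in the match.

The unique candidate consistent with the amplitudes is SWAP(d, c).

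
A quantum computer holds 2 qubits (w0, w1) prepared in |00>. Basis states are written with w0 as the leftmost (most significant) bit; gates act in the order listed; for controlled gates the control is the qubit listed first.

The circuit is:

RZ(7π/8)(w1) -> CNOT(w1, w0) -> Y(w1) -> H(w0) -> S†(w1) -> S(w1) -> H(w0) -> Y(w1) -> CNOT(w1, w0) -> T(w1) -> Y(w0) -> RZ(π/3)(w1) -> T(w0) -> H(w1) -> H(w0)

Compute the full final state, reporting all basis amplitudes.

The final amplitudes are exp(7*I*pi/48)/2 on |00>, exp(7*I*pi/48)/2 on |01>, -exp(7*I*pi/48)/2 on |10>, -exp(7*I*pi/48)/2 on |11>. Key observation: gates 2-9 undo each other exactly, leaving only the rest of the circuit to track.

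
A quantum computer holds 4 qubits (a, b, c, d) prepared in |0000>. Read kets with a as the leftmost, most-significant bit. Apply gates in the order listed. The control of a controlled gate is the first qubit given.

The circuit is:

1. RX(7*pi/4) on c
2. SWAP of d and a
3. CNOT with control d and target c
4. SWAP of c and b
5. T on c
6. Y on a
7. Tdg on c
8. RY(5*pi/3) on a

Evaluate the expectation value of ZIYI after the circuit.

In the final state, ZIYI has expectation 0.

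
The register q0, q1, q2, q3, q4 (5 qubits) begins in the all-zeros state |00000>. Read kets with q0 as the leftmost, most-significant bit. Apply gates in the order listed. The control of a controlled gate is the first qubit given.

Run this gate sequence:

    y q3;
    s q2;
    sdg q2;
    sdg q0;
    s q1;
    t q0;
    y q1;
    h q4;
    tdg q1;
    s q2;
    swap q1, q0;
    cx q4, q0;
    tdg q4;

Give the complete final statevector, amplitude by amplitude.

The resulting statevector has amplitude sqrt(2)*I/2 on |00011>, sqrt(2)*exp(3*I*pi/4)/2 on |10010>, and 0 on every other basis state. Key observation: gates 2-3 undo each other exactly, leaving only the rest of the circuit to track.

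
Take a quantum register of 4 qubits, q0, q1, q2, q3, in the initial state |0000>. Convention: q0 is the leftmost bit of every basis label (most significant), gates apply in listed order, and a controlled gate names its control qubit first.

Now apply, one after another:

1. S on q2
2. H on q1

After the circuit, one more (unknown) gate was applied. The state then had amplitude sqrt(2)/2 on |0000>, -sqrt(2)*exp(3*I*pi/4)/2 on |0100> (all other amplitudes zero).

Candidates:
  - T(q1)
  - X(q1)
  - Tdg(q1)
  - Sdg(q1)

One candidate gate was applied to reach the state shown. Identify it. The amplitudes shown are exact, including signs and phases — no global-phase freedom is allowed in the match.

The applied gate was Tdg(q1).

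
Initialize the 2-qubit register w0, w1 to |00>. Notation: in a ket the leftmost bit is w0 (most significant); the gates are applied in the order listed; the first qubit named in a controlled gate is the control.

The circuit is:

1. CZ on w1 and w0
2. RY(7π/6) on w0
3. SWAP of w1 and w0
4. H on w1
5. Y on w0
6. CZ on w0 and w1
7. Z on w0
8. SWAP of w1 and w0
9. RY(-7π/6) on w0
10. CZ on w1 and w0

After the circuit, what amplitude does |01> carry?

The amplitude on |01> is -sqrt(2)*I/2.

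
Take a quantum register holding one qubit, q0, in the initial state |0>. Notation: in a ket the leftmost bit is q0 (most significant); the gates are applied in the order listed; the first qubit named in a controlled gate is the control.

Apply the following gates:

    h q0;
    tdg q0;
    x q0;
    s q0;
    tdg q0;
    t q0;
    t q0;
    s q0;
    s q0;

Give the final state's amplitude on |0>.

|0> carries amplitude -sqrt(2)*exp(3*I*pi/4)/2 in the final state.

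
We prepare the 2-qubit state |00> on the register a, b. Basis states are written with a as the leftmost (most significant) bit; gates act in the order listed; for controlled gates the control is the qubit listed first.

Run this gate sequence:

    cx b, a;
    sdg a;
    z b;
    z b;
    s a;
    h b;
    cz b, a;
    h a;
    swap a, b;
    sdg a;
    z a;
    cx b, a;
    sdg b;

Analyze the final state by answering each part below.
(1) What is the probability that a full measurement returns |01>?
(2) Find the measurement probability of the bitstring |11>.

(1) A full measurement returns |01> with probability 1/4.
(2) Outcome |11> occurs with probability 1/4.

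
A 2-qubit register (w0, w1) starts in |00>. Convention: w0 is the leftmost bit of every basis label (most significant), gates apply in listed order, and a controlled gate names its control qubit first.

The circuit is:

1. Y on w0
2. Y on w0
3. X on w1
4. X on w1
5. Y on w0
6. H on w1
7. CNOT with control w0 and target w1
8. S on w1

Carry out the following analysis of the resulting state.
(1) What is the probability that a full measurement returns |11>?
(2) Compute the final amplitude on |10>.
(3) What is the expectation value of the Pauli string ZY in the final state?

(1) The probability of measuring |11> is 1/2. Key observation: steps 2-5 multiply out to the identity, so the circuit reduces to the remaining gates.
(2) The amplitude on |10> is sqrt(2)*I/2.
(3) The expectation value of ZY is -1.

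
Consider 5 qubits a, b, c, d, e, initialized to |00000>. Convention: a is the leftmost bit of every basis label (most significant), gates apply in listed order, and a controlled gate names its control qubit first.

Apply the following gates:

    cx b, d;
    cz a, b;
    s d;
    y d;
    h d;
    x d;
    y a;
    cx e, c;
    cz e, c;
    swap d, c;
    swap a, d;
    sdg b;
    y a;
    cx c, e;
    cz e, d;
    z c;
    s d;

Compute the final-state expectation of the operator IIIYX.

The expectation value of IIIYX is 0.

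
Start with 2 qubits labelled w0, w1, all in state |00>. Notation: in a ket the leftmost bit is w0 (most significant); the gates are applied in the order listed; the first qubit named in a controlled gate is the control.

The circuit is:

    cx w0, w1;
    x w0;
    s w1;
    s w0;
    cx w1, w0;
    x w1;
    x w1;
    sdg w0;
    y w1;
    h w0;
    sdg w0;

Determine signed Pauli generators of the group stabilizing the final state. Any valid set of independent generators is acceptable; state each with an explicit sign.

The stabilizer group can be generated by +YI, -IZ, among other valid generating sets.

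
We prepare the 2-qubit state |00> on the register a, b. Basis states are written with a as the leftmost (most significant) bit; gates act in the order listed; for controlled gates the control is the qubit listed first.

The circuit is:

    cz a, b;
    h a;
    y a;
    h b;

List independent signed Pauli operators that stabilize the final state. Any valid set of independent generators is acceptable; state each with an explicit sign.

The final state is stabilized by the group generated by -XI, +IX; other independent generating sets are equally valid.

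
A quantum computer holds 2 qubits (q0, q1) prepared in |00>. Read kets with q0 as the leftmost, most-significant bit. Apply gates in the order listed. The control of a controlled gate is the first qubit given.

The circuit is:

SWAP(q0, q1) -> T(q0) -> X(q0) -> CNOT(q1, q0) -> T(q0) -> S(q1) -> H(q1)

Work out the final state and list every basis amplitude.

After the circuit, the state carries amplitude 0 on |00>, 0 on |01>, sqrt(2)*exp(I*pi/4)/2 on |10>, sqrt(2)*exp(I*pi/4)/2 on |11>.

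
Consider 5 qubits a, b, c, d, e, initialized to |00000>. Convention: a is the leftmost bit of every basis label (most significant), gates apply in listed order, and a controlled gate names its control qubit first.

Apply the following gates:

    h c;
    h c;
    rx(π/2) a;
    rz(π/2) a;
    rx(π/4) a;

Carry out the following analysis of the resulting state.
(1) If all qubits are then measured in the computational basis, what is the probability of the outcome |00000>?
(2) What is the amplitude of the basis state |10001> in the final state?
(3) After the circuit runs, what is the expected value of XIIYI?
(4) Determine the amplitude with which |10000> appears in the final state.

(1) Outcome |00000> occurs with probability 1/2.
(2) The final state's coefficient on |10001> equals 0.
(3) The expectation value of XIIYI is 0.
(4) The final state's coefficient on |10000> equals sqrt(2)*(-sqrt(2 - sqrt(2)) - I*sqrt(sqrt(2) + 2))*exp(I*pi/4)/4.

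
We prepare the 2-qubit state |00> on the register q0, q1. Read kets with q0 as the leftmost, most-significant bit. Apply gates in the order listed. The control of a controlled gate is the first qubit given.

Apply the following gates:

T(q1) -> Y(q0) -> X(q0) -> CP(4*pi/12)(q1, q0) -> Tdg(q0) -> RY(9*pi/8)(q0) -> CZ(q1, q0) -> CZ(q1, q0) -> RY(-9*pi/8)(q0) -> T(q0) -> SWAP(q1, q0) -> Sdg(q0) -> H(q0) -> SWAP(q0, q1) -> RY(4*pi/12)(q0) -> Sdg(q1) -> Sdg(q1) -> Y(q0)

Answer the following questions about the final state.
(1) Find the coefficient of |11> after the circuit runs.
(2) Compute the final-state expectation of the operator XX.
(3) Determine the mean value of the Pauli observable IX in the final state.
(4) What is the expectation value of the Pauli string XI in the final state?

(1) The amplitude on |11> is sqrt(6)/4. Key observation: gates 5-10 undo each other exactly, leaving only the rest of the circuit to track.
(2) In the final state, XX has expectation sqrt(3)/2.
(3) The expectation value of IX is -1.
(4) The observable XI averages to -sqrt(3)/2.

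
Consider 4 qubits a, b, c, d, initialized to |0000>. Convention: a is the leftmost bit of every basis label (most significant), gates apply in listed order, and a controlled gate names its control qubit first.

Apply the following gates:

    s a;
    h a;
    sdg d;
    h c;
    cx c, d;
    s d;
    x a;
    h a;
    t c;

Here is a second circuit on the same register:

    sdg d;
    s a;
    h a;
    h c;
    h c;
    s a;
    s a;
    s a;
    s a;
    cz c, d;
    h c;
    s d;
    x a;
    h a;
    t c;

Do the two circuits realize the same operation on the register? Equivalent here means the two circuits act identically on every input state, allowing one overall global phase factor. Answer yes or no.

No: there is an input state on which the two circuits produce genuinely different outputs (not merely differing by a phase).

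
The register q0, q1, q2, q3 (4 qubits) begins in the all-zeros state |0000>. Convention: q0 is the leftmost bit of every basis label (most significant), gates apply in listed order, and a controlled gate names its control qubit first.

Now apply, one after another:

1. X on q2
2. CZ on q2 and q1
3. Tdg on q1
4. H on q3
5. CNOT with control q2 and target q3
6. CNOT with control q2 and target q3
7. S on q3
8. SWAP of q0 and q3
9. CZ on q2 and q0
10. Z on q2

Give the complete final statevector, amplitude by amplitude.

The final amplitudes are -sqrt(2)/2 on |0010>, sqrt(2)*I/2 on |1010>, and 0 on every other basis state. Key observation: gates 5-6 undo each other exactly, leaving only the rest of the circuit to track.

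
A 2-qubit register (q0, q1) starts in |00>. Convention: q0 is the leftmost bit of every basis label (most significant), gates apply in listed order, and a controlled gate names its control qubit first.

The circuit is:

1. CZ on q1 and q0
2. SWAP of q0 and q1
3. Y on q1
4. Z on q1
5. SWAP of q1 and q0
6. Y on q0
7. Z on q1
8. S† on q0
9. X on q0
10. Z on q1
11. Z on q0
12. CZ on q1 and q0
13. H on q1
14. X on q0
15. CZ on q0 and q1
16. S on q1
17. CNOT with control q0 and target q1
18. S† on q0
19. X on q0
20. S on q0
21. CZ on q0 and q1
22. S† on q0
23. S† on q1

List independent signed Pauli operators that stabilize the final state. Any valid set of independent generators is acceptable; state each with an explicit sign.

The final state is stabilized by the group generated by -IX, -ZI; other independent generating sets are equally valid.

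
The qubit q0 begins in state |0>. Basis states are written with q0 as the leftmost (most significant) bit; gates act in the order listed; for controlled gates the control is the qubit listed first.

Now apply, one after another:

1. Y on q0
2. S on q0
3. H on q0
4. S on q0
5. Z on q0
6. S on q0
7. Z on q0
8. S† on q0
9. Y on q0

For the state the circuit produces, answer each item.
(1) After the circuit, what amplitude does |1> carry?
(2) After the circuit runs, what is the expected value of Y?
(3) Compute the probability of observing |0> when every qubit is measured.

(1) |1> carries amplitude -sqrt(2)*I/2 in the final state.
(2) The observable Y averages to -1.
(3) A full measurement returns |0> with probability 1/2.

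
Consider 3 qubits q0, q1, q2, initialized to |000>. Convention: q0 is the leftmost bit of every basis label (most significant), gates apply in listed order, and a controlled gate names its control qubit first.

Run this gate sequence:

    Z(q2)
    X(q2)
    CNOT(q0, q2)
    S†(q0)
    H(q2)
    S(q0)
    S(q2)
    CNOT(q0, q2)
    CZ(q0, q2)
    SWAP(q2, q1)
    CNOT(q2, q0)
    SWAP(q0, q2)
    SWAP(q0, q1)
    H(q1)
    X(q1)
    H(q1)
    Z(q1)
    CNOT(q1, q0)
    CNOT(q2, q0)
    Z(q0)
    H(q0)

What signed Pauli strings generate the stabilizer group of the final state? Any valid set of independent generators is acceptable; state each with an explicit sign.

One valid set of independent stabilizer generators is -YII, +IZI, +IIZ (any independent generating set of the same group is equally correct). Key observation: gates 14-17 undo each other exactly, leaving only the rest of the circuit to track.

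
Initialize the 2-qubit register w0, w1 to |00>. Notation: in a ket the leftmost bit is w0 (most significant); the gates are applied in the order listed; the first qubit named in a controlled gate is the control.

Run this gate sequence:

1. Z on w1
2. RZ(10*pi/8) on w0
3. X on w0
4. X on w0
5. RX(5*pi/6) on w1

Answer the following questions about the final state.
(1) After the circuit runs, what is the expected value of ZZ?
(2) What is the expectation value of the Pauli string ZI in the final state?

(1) In the final state, ZZ has expectation -sqrt(3)/2. Key observation: steps 3-4 multiply out to the identity, so the circuit reduces to the remaining gates.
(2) The observable ZI averages to 1.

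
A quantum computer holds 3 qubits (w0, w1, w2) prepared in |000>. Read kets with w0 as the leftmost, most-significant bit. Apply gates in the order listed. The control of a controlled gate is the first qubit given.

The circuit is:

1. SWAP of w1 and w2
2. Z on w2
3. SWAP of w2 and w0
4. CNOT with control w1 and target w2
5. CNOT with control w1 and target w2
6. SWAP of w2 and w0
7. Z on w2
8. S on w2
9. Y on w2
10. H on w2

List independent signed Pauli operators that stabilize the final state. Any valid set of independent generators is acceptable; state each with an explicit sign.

The final state is stabilized by the group generated by -IIX, +ZII, +IZI; other independent generating sets are equally valid. Key observation: the block from step 2 through step 7 cancels to the identity and can be dropped.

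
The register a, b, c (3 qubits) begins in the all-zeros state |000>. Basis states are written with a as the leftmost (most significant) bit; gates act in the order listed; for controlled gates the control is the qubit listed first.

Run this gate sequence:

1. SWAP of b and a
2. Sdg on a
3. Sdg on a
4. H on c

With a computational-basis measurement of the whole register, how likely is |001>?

Outcome |001> occurs with probability 1/2.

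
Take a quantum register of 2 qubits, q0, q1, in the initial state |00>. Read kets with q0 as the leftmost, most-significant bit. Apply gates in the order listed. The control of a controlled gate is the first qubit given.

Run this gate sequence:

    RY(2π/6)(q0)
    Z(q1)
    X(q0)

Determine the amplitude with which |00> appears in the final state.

|00> carries amplitude 1/2 in the final state.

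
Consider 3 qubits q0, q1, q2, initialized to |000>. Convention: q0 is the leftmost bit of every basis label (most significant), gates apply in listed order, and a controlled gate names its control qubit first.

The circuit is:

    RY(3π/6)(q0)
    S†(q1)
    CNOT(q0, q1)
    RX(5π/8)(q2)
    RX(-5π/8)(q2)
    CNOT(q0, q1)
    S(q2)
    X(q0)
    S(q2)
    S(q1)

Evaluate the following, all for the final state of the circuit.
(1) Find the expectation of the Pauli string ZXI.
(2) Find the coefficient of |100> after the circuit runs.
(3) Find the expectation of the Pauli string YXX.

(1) In the final state, ZXI has expectation 0. Key observation: gates 3-6 undo each other exactly, leaving only the rest of the circuit to track.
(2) The amplitude on |100> is sqrt(2)/2.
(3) The expectation value of YXX is 0.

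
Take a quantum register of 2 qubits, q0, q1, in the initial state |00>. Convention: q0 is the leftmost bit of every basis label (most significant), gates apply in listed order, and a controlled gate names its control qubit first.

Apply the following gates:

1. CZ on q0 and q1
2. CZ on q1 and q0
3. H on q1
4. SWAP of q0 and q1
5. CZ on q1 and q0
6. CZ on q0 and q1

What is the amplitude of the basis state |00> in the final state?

The amplitude on |00> is sqrt(2)/2.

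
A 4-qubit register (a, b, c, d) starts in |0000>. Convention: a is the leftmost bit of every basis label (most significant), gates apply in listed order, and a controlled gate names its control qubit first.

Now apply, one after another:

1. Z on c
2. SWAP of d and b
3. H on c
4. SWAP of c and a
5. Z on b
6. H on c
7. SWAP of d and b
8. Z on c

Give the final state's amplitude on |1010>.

The final state's coefficient on |1010> equals -1/2.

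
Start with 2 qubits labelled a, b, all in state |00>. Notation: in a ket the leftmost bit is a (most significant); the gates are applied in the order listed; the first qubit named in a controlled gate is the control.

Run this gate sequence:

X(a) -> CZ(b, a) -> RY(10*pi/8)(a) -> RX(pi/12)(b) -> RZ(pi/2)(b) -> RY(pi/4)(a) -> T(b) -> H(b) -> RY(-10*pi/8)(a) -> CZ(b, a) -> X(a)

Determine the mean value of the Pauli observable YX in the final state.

The expectation value of YX is -sqrt(2)/8 + sqrt(6)/8.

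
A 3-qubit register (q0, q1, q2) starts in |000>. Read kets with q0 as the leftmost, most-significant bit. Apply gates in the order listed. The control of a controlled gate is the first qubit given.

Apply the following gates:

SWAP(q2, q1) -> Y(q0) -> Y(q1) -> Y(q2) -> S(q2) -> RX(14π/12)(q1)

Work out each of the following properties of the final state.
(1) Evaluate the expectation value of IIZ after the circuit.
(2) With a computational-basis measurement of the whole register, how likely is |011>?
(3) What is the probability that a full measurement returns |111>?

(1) The expectation value of IIZ is -1.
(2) The probability of measuring |011> is 0.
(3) Outcome |111> occurs with probability 1/2 - sqrt(3)/4.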